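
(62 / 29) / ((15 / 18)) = 372 / 145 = 2.57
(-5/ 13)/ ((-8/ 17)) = 85/ 104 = 0.82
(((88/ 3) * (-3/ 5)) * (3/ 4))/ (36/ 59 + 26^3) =-1947/ 2592550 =-0.00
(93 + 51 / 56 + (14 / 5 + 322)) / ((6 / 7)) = 117239 / 240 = 488.50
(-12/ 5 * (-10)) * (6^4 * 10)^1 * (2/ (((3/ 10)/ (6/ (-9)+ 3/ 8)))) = -604800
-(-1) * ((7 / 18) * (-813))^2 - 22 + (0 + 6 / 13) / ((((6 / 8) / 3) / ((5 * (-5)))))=46750021 / 468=99893.21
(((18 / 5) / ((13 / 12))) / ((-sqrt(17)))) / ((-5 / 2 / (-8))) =-3456 * sqrt(17) / 5525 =-2.58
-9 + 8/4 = -7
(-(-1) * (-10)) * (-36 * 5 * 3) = 5400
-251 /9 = -27.89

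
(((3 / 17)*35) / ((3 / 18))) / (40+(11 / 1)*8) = 315 / 1088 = 0.29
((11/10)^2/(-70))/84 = -121/588000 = -0.00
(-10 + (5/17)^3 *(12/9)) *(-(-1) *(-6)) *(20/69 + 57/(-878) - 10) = -86987229770/148819683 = -584.51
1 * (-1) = -1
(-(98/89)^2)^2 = 92236816/62742241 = 1.47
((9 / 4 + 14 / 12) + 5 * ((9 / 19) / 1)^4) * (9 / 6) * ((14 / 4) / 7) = 5736821 / 2085136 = 2.75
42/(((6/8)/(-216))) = -12096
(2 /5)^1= 0.40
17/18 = 0.94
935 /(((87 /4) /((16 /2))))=343.91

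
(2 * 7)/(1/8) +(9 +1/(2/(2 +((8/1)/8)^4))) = 245/2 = 122.50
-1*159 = -159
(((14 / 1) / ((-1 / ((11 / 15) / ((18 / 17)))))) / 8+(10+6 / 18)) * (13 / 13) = 9851 / 1080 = 9.12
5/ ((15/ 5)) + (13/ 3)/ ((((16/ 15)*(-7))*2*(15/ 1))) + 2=3.65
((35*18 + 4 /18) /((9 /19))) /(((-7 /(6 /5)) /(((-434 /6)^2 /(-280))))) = 25891262 /6075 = 4261.94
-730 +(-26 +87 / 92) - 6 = -70017 / 92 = -761.05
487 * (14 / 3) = 2272.67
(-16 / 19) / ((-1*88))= 2 / 209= 0.01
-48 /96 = -1 /2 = -0.50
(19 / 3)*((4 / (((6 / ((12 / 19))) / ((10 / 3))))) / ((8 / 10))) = 100 / 9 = 11.11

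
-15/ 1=-15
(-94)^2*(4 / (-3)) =-35344 / 3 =-11781.33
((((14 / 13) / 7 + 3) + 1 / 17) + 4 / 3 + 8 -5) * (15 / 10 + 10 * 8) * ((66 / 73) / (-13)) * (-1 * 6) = 53822274 / 209729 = 256.63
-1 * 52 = -52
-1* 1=-1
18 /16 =9 /8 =1.12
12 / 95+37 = 3527 / 95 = 37.13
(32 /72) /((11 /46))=184 /99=1.86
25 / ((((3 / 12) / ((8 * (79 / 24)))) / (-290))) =-2291000 / 3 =-763666.67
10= 10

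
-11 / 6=-1.83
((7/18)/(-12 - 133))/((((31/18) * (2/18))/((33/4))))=-2079/17980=-0.12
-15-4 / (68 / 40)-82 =-99.35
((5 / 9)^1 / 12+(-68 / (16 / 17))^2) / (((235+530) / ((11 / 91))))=0.82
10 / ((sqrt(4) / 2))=10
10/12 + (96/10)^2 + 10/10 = 14099/150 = 93.99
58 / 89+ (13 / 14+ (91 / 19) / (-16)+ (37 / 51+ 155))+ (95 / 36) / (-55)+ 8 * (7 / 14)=51304972637 / 318746736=160.96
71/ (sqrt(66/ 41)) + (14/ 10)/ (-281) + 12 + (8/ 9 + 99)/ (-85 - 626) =106579252/ 8990595 + 71 * sqrt(2706)/ 66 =67.81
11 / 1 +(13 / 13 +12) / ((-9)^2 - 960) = 9656 / 879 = 10.99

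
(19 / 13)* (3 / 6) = 0.73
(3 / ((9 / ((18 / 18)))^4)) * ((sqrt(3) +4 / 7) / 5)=4 / 76545 +sqrt(3) / 10935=0.00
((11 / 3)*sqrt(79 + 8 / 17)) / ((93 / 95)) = 33.39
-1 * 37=-37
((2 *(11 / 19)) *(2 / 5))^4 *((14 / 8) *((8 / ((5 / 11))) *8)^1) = 4617654272 / 407253125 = 11.34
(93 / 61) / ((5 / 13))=1209 / 305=3.96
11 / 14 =0.79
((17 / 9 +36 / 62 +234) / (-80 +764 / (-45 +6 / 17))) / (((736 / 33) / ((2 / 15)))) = -1596595 / 109677504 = -0.01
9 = 9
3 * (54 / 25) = 162 / 25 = 6.48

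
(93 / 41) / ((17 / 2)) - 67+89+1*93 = 80341 / 697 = 115.27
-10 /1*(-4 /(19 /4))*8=67.37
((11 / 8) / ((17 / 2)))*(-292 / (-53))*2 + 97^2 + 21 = 8498036 / 901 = 9431.78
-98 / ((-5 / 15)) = 294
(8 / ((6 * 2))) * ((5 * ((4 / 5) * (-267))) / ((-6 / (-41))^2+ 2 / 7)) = -4189052 / 1807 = -2318.24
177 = 177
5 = 5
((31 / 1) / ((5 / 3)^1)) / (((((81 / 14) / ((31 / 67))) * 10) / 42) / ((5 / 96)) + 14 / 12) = 847602 / 2658125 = 0.32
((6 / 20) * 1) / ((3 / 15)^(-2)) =3 / 250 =0.01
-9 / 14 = -0.64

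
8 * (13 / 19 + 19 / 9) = 3824 / 171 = 22.36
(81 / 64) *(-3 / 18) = -27 / 128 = -0.21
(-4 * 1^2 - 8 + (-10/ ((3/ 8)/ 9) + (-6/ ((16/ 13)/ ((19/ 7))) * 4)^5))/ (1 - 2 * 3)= 223404184451349/ 2689120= 83077060.32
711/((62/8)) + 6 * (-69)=-9990/31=-322.26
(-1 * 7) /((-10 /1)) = 7 /10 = 0.70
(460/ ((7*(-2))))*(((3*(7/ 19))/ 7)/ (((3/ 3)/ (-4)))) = 2760/ 133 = 20.75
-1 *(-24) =24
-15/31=-0.48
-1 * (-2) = 2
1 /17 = 0.06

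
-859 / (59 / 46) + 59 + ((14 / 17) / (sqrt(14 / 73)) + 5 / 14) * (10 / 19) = -4790914 / 7847 + 10 * sqrt(1022) / 323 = -609.55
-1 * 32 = -32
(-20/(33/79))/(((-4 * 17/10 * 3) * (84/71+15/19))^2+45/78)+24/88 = 15375963289031/63231296025447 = 0.24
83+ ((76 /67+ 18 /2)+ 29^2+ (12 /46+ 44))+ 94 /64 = 48319051 /49312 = 979.86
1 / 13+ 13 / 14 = 183 / 182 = 1.01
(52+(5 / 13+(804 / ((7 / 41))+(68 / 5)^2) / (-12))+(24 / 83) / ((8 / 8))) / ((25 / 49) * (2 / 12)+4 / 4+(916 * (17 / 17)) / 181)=-57.79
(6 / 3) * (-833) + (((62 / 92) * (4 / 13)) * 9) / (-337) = -167871716 / 100763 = -1666.01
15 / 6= 5 / 2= 2.50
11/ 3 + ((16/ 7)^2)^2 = 223019/ 7203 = 30.96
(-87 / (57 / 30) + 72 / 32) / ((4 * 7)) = -3309 / 2128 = -1.55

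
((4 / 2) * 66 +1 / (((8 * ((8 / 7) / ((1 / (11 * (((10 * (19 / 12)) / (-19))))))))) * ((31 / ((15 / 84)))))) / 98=5761533 / 4277504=1.35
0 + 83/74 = 83/74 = 1.12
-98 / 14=-7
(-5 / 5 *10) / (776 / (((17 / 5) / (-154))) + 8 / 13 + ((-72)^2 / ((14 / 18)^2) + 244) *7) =-7735 / 20533846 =-0.00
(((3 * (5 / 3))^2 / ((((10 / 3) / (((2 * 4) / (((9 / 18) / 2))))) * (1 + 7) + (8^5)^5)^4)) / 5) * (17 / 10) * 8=88128 / 2639998625329493967804138546117758278250528968908542771045641605005946486862383714358196699761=0.00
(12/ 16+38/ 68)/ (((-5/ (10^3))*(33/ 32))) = -142400/ 561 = -253.83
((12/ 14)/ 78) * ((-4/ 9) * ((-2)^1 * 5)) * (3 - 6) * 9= -120/ 91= -1.32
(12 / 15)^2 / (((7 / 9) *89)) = 144 / 15575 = 0.01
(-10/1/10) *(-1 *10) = 10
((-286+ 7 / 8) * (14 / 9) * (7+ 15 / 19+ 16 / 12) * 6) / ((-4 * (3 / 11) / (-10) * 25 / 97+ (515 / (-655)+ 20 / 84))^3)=2916481338862015800110235 / 16896204472544220526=172611.63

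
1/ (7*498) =1/ 3486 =0.00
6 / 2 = 3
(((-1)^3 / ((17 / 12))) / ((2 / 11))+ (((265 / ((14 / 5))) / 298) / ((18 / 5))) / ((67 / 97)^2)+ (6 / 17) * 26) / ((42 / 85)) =156996117925 / 14158449648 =11.09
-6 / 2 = -3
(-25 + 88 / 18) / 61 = -181 / 549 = -0.33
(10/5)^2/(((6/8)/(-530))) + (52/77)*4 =-652336/231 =-2823.97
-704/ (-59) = 704/ 59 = 11.93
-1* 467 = -467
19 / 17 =1.12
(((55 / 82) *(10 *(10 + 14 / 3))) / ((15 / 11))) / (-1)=-26620 / 369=-72.14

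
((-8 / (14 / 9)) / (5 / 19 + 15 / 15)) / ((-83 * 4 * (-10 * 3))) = -19 / 46480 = -0.00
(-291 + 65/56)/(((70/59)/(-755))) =144601979/784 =184441.30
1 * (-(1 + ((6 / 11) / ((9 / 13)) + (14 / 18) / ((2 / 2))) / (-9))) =-736 / 891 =-0.83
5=5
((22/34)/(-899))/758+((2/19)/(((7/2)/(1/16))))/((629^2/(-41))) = -82066359/71715300889652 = -0.00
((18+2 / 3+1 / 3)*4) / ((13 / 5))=29.23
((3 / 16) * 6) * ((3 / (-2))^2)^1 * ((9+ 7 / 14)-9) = 81 / 64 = 1.27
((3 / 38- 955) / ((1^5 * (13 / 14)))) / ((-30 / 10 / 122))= 30989098 / 741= 41820.65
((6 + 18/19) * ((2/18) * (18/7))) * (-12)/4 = -792/133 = -5.95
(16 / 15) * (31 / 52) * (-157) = -19468 / 195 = -99.84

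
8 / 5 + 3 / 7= 71 / 35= 2.03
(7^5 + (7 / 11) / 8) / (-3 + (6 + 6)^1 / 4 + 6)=1479023 / 528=2801.18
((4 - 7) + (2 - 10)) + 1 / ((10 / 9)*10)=-1091 / 100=-10.91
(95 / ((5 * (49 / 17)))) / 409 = 323 / 20041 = 0.02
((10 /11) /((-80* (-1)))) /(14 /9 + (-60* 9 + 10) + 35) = -9 /390808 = -0.00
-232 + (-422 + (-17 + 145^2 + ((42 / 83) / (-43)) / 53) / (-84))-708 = -12807442135 / 7944594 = -1612.10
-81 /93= -27 /31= -0.87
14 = 14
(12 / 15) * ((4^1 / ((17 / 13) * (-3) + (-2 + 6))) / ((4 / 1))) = 52 / 5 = 10.40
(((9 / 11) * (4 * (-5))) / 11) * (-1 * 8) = 1440 / 121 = 11.90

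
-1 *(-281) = 281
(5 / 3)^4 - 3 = 382 / 81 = 4.72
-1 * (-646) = 646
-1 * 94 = -94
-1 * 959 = -959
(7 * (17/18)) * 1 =119/18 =6.61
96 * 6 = 576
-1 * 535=-535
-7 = -7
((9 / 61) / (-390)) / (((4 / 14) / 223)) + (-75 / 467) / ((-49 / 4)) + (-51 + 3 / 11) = -203638238019 / 3992168180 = -51.01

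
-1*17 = -17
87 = 87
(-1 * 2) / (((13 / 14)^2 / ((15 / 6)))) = -980 / 169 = -5.80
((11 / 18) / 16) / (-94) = -11 / 27072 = -0.00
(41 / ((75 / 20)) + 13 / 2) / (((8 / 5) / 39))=6799 / 16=424.94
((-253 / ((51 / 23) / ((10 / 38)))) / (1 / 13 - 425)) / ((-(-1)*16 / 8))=0.04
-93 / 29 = -3.21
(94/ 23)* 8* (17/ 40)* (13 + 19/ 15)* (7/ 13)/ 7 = 341972/ 22425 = 15.25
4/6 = 2/3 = 0.67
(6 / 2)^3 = 27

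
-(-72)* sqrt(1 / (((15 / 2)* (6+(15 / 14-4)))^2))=672 / 215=3.13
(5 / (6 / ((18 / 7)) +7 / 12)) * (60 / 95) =144 / 133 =1.08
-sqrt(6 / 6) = -1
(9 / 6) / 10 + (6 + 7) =263 / 20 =13.15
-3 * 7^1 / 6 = -7 / 2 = -3.50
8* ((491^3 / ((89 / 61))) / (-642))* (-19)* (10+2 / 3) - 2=17560540447978 / 85707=204890387.58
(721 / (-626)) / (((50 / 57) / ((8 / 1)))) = -82194 / 7825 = -10.50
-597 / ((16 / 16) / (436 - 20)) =-248352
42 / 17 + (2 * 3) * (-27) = -2712 / 17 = -159.53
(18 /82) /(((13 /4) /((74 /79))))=2664 /42107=0.06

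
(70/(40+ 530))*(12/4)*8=56/19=2.95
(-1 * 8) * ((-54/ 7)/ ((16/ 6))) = 162/ 7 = 23.14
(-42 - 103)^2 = 21025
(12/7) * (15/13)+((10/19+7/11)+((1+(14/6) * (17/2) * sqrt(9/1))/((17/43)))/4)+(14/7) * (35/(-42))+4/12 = 310892299/7759752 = 40.06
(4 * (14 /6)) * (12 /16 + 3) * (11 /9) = 385 /9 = 42.78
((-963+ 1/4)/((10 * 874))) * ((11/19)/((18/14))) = -296527/5978160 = -0.05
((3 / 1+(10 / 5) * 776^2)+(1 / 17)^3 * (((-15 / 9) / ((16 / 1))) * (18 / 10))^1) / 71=94671937837 / 5581168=16962.75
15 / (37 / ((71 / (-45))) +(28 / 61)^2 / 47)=-186254655 / 291131191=-0.64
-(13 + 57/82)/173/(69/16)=-8984/489417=-0.02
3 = 3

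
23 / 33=0.70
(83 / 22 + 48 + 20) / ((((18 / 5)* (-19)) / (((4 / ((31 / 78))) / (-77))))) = 205270 / 1496649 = 0.14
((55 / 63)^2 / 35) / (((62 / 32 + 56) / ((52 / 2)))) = 251680 / 25754841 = 0.01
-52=-52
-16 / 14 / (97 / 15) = -120 / 679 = -0.18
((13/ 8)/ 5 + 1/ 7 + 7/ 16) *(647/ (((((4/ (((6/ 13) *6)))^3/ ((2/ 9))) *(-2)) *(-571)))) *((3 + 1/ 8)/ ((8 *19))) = 786105/ 1010953216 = 0.00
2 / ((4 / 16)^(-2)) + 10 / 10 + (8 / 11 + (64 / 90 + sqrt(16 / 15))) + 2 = 4 * sqrt(15) / 15 + 18071 / 3960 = 5.60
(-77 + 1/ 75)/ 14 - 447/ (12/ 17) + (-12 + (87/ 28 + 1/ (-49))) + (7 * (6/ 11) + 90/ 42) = -25940774/ 40425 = -641.70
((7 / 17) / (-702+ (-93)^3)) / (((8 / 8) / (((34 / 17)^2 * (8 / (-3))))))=224 / 41058009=0.00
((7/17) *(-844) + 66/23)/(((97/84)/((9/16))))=-12735009/75854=-167.89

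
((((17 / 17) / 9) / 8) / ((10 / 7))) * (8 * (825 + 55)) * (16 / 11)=896 / 9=99.56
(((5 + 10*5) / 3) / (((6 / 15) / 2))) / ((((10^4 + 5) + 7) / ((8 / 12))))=275 / 45054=0.01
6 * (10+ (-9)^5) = -354234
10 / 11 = 0.91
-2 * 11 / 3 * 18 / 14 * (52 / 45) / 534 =-572 / 28035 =-0.02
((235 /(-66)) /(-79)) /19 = 235 /99066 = 0.00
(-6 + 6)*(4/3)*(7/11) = 0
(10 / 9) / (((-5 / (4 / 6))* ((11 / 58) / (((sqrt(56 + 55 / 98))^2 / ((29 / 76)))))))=-1685072 / 14553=-115.79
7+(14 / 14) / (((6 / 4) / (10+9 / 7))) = 305 / 21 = 14.52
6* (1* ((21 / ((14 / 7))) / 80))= 63 / 80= 0.79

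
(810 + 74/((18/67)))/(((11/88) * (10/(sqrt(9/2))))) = 19538 * sqrt(2)/15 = 1842.06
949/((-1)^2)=949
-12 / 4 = -3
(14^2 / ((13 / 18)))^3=43912253952 / 2197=19987370.94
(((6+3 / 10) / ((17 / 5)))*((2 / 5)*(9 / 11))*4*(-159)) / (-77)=51516 / 10285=5.01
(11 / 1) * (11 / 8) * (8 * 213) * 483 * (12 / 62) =74690154 / 31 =2409359.81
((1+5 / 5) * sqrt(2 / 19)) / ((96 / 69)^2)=529 * sqrt(38) / 9728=0.34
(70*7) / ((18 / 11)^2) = 182.99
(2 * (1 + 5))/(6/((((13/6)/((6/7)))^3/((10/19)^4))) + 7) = 1178473515492/690242244037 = 1.71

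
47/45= 1.04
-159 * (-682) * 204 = 22121352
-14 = -14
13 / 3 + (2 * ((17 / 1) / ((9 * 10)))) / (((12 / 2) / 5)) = 251 / 54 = 4.65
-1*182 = -182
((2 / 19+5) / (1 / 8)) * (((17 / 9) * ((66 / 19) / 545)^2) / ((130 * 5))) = 3192464 / 662120704375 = 0.00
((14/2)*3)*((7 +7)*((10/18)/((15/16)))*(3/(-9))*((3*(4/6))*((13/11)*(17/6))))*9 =-346528/99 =-3500.28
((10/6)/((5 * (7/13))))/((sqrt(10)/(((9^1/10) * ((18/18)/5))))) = 39 * sqrt(10)/3500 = 0.04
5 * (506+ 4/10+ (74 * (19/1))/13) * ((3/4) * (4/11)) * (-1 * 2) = -239676/143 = -1676.06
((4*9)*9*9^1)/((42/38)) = 18468/7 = 2638.29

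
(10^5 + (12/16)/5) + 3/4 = 1000009/10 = 100000.90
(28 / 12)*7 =16.33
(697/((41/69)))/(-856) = -1173/856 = -1.37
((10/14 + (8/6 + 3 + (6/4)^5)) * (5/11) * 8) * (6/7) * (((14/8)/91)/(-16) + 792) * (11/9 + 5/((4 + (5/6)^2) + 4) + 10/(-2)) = -9712045561975/97175232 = -99943.63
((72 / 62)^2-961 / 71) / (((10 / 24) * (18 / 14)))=-4656428 / 204693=-22.75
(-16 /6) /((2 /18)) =-24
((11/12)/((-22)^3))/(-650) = 1/7550400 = 0.00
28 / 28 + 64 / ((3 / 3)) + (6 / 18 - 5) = 181 / 3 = 60.33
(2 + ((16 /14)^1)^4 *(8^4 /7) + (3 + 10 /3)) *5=253759115 /50421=5032.81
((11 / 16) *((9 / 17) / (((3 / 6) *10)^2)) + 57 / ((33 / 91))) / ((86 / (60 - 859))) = -552639583 / 378400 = -1460.46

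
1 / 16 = 0.06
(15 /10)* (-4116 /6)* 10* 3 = -30870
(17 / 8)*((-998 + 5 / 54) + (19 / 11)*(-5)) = -10164079 / 4752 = -2138.91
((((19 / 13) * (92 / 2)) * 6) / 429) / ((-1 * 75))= -1748 / 139425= -0.01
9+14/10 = 52/5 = 10.40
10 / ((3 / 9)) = 30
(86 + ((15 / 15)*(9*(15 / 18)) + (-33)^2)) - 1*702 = 961 / 2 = 480.50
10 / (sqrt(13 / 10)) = 10 * sqrt(130) / 13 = 8.77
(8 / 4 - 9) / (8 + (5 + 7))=-0.35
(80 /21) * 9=34.29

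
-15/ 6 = -5/ 2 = -2.50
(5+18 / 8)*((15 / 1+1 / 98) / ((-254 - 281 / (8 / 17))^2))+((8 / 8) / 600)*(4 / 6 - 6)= -4466736938 / 511146353025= -0.01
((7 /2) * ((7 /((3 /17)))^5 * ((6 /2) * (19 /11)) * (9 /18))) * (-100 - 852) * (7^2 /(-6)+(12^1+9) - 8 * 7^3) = 6189176431020136351 /2673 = 2315441986913631.26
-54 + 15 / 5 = -51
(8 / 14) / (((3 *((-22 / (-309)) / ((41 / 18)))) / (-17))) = -71791 / 693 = -103.59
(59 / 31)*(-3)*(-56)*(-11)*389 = -42413448 / 31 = -1368175.74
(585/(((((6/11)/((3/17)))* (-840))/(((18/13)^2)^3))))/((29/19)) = -1.04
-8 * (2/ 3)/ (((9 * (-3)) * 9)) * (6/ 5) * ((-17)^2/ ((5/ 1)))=9248/ 6075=1.52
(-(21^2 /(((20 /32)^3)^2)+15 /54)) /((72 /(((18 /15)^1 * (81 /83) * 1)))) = -6242931591 /51875000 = -120.35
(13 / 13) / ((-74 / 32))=-16 / 37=-0.43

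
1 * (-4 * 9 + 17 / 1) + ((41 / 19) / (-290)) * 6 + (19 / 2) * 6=104567 / 2755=37.96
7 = 7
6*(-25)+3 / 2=-297 / 2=-148.50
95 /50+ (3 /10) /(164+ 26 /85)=265609 /139660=1.90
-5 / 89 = -0.06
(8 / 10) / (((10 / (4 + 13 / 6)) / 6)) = 74 / 25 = 2.96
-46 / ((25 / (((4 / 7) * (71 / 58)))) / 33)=-215556 / 5075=-42.47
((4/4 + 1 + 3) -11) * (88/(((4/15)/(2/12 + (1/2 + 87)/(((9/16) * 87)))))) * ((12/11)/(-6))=61220/87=703.68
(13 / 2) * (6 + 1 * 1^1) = 45.50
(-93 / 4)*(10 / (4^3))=-465 / 128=-3.63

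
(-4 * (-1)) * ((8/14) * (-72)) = -1152/7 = -164.57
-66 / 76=-33 / 38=-0.87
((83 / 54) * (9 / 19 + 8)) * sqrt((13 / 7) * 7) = 13363 * sqrt(13) / 1026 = 46.96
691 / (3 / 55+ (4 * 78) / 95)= 722095 / 3489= 206.96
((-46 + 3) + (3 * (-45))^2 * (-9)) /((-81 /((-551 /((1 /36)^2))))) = -1446423488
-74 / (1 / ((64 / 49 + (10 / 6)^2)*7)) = -133274 / 63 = -2115.46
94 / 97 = 0.97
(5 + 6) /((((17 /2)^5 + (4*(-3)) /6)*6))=176 /4259379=0.00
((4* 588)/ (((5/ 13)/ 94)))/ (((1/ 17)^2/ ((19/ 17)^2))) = 1037565984/ 5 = 207513196.80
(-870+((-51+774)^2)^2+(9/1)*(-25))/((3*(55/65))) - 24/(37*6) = 43810378884098/407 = 107642208560.44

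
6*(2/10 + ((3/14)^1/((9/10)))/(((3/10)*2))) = 376/105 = 3.58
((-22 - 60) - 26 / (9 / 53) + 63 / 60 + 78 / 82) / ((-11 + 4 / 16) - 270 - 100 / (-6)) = 1720351 / 1948935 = 0.88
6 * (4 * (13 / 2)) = 156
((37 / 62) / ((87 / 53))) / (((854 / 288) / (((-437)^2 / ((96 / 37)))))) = 13856137733 / 1535492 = 9023.91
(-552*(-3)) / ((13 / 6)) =9936 / 13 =764.31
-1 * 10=-10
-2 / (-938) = 1 / 469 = 0.00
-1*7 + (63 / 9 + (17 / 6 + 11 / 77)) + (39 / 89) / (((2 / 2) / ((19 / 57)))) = 11671 / 3738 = 3.12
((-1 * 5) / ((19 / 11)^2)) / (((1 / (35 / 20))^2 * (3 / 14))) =-207515 / 8664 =-23.95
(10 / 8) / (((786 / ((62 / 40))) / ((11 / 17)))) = 341 / 213792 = 0.00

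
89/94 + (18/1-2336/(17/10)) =-2165563/1598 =-1355.17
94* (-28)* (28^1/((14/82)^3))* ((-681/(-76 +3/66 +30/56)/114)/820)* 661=-2086438345904/2206755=-945478.02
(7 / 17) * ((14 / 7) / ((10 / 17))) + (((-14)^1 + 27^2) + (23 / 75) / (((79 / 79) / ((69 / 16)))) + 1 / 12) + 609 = 1592167 / 1200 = 1326.81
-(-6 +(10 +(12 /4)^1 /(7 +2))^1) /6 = -13 /18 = -0.72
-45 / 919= -0.05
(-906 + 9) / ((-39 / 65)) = 1495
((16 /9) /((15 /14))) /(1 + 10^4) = 224 /1350135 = 0.00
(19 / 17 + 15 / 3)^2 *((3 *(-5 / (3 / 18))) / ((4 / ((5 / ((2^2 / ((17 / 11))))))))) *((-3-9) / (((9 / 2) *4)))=202800 / 187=1084.49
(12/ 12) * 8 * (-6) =-48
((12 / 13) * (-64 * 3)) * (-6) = 13824 / 13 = 1063.38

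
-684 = -684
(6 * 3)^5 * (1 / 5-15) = -139828032 / 5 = -27965606.40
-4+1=-3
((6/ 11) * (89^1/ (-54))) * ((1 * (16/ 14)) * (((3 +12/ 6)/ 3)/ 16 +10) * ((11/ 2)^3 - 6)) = -55380695/ 33264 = -1664.88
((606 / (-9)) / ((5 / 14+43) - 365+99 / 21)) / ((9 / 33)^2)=342188 / 119799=2.86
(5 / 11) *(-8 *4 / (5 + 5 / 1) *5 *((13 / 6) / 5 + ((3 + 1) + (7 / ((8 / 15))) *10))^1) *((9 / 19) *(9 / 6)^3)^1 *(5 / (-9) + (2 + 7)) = -146538 / 11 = -13321.64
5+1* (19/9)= 64/9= 7.11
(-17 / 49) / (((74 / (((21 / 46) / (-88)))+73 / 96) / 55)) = 0.00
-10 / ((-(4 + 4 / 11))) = 55 / 24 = 2.29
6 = 6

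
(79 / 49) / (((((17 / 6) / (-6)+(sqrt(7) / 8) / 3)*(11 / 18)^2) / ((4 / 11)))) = -250636032 / 71284367 - 22114944*sqrt(7) / 71284367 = -4.34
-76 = -76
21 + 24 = 45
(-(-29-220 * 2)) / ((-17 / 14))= -6566 / 17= -386.24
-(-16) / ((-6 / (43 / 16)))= -43 / 6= -7.17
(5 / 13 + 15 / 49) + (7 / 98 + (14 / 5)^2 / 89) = 2410179 / 2834650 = 0.85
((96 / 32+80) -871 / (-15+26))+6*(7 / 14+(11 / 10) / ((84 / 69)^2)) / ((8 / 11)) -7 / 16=4701457 / 344960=13.63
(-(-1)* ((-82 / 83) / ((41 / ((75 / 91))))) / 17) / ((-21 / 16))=0.00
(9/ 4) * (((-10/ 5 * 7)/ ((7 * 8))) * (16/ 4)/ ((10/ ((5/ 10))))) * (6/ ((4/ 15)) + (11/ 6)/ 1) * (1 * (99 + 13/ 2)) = -46209/ 160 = -288.81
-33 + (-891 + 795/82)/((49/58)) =-2162040/2009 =-1076.18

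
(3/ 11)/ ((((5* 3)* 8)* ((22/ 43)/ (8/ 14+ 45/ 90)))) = 129/ 27104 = 0.00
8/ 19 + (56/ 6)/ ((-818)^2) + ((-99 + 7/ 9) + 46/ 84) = -38947193239/ 400470714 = -97.25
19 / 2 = 9.50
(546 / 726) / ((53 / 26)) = 2366 / 6413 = 0.37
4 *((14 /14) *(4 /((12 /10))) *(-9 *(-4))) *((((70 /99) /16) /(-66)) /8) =-175 /4356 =-0.04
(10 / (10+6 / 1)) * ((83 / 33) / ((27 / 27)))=415 / 264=1.57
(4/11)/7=4/77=0.05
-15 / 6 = -5 / 2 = -2.50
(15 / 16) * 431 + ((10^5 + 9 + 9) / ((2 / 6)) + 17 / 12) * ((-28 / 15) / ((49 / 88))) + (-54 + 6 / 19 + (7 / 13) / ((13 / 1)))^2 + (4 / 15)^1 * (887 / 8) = -52099557334766549 / 51965025840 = -1002588.89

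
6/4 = 1.50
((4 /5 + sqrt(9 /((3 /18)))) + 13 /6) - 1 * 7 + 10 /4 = -23 /15 + 3 * sqrt(6) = 5.82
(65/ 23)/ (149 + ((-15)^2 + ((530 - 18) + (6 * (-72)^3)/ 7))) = -455/ 51365578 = -0.00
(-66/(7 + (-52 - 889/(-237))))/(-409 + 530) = 711/53768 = 0.01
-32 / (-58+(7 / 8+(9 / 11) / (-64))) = 22528 / 40225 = 0.56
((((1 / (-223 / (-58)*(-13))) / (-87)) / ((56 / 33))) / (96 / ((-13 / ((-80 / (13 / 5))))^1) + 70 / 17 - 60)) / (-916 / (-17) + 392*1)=3757 / 2117996020000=0.00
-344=-344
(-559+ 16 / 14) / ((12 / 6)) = -3905 / 14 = -278.93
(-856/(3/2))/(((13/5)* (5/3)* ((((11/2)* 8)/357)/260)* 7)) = -39687.27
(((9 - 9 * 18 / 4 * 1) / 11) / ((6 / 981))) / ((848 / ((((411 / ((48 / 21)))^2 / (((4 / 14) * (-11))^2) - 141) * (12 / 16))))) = -23986291689171 / 18492424192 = -1297.09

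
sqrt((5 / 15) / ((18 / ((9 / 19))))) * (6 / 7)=0.08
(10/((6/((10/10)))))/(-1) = -5/3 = -1.67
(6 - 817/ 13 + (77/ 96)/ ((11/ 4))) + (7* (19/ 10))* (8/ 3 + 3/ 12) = -2771/ 156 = -17.76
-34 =-34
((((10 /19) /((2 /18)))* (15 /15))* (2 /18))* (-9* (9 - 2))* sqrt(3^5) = -5670* sqrt(3) /19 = -516.88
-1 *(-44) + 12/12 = 45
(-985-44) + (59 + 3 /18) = -969.83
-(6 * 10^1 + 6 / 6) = -61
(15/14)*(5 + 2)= 15/2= 7.50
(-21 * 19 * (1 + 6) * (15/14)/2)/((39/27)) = -53865/52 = -1035.87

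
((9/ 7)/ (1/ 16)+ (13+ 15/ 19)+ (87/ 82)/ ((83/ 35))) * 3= 94525215/ 905198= 104.42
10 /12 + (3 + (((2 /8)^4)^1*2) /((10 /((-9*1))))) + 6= 37733 /3840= 9.83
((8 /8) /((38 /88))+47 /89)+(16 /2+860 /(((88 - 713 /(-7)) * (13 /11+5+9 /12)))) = 1576144669 /137087679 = 11.50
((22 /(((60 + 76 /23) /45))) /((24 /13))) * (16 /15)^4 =259072 /23625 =10.97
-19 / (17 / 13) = -247 / 17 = -14.53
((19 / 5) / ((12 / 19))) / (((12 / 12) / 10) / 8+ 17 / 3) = 1444 / 1363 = 1.06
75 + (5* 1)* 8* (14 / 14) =115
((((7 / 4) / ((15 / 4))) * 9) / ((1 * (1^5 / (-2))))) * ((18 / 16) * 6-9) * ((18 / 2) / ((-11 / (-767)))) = 11860.61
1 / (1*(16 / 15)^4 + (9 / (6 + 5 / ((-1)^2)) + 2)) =556875 / 2290271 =0.24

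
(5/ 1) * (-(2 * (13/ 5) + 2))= -36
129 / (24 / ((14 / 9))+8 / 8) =903 / 115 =7.85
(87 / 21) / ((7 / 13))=377 / 49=7.69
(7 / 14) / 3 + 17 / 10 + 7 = 133 / 15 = 8.87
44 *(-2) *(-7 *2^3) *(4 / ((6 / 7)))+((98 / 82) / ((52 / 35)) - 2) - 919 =141205373 / 6396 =22077.14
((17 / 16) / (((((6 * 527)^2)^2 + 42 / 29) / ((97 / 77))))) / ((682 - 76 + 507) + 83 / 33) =47821 / 3984112944226398137728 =0.00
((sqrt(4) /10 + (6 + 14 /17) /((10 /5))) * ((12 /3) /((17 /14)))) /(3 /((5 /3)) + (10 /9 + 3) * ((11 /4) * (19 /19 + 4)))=618912 /3034211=0.20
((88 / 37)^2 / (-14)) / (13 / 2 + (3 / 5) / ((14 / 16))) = -38720 / 688607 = -0.06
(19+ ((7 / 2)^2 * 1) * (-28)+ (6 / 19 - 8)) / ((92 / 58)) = -3973 / 19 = -209.11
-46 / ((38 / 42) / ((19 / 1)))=-966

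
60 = 60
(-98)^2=9604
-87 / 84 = -29 / 28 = -1.04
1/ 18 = 0.06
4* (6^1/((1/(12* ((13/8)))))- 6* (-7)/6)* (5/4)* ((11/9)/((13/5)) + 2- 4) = -110980/117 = -948.55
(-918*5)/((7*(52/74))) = -84915/91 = -933.13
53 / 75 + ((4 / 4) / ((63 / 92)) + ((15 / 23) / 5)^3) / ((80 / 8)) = 32689067 / 38326050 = 0.85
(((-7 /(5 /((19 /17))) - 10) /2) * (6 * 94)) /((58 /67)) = -9286401 /2465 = -3767.30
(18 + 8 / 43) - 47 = -1239 / 43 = -28.81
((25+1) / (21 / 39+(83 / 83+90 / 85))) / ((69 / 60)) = 57460 / 6601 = 8.70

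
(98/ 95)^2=9604/ 9025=1.06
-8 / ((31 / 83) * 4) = -166 / 31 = -5.35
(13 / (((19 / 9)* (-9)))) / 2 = -13 / 38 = -0.34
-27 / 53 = -0.51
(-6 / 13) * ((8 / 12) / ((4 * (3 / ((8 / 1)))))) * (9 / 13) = -0.14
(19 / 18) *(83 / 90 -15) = -24073 / 1620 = -14.86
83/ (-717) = -83/ 717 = -0.12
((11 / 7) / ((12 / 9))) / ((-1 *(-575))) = 33 / 16100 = 0.00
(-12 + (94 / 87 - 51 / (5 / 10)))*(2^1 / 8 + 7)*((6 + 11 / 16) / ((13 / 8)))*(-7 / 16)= 229943 / 156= 1473.99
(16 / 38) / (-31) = -8 / 589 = -0.01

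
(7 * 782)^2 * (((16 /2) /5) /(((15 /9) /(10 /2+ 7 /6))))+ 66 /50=4434772081 /25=177390883.24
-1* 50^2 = -2500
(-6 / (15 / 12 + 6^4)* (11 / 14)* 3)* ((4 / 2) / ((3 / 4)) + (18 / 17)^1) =-25080 / 617491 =-0.04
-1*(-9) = 9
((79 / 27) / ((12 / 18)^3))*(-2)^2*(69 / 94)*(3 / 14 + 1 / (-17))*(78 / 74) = 212589 / 44744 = 4.75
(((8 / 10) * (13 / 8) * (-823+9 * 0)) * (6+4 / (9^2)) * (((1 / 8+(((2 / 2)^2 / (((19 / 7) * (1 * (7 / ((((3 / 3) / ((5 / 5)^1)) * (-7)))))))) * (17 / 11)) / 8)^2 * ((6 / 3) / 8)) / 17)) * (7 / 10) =-18348785 / 95049856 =-0.19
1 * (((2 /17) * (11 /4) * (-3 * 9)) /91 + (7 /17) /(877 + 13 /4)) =-0.10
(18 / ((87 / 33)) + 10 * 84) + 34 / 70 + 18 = 878293 / 1015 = 865.31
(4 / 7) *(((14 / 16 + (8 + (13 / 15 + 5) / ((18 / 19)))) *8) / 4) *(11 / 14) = 179003 / 13230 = 13.53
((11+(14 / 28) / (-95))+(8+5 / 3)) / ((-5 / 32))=-188432 / 1425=-132.23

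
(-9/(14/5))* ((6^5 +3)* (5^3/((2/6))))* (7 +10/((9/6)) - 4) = -1268949375/14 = -90639241.07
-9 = -9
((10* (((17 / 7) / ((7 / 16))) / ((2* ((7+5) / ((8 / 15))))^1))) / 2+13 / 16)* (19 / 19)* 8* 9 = 10085 / 98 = 102.91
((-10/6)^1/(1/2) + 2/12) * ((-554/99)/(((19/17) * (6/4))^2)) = 6.30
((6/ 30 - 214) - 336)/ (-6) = 2749/ 30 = 91.63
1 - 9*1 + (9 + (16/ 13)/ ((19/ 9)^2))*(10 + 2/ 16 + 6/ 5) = 18218689/ 187720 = 97.05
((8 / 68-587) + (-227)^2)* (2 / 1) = 1732032 / 17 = 101884.24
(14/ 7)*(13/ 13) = 2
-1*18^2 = -324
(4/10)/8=1/20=0.05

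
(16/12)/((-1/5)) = -20/3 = -6.67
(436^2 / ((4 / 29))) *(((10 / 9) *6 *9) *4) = 330767040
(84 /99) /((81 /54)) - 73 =-72.43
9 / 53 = 0.17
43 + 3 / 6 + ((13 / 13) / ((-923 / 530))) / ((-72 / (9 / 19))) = 3051703 / 70148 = 43.50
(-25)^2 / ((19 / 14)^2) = 122500 / 361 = 339.34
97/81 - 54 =-4277/81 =-52.80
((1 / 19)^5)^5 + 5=5.00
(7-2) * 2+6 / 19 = 196 / 19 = 10.32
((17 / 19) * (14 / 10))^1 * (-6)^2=4284 / 95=45.09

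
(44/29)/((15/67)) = 2948/435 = 6.78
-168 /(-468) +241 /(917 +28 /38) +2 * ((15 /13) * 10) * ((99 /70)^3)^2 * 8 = 21115923847037269 /14286853376250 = 1478.00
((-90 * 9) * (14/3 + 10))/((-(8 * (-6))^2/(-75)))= -12375/32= -386.72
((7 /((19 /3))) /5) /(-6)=-7 /190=-0.04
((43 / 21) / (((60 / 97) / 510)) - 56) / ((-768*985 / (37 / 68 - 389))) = 40241785 / 48011264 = 0.84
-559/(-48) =559/48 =11.65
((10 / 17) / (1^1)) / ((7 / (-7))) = -10 / 17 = -0.59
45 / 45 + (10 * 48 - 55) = 426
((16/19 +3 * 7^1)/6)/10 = 83/228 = 0.36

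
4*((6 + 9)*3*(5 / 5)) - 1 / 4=719 / 4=179.75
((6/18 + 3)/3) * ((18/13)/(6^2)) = 5/117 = 0.04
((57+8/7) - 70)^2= 6889/49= 140.59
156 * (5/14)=390/7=55.71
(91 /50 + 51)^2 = 6974881 /2500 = 2789.95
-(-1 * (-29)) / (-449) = 29 / 449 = 0.06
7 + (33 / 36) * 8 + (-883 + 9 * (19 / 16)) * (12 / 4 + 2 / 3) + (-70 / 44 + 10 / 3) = -560103 / 176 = -3182.40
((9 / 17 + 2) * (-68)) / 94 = -1.83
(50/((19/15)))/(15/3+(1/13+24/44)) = 17875/2546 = 7.02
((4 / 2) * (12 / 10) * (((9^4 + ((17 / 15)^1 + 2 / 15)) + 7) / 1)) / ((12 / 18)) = 591234 / 25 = 23649.36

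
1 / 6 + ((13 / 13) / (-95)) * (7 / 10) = 0.16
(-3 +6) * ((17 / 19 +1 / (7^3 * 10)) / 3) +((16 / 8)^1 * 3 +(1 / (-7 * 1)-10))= -211661 / 65170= -3.25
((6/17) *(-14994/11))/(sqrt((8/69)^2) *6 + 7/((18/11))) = -2190888/22649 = -96.73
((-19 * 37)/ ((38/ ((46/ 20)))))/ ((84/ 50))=-4255/ 168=-25.33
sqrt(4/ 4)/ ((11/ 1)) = 1/ 11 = 0.09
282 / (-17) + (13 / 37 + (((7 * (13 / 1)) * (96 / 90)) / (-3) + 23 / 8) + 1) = -10125817 / 226440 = -44.72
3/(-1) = -3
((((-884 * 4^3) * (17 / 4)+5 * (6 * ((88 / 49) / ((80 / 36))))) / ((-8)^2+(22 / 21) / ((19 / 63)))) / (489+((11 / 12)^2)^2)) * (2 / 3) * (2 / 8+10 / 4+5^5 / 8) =-608607839680128 / 318944103905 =-1908.20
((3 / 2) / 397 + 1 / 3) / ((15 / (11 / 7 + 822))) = 925859 / 50022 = 18.51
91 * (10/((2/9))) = 4095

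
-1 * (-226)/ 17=226/ 17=13.29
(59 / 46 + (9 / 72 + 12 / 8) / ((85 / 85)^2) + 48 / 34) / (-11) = -13511 / 34408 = -0.39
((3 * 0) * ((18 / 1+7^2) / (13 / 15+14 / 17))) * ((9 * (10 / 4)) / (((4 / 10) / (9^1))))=0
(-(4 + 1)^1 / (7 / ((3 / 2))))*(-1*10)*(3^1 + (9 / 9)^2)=300 / 7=42.86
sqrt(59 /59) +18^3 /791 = 6623 /791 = 8.37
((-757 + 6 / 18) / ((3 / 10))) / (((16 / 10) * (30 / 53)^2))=-3188215 / 648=-4920.08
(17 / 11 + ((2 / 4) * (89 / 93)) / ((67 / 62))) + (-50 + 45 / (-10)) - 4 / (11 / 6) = -241855 / 4422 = -54.69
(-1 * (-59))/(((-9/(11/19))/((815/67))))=-528935/11457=-46.17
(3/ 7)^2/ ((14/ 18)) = 81/ 343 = 0.24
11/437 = 0.03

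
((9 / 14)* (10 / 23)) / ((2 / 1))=45 / 322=0.14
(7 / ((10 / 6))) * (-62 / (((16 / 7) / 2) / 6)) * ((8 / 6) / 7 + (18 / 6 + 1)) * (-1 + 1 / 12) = 26257 / 5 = 5251.40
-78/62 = -1.26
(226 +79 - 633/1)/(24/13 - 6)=2132/27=78.96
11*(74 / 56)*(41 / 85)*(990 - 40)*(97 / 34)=153770705 / 8092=19002.81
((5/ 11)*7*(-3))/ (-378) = 5/ 198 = 0.03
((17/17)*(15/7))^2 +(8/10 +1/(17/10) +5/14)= 52789/8330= 6.34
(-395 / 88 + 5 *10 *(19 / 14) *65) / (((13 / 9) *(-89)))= -24428115 / 712712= -34.27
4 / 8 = 1 / 2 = 0.50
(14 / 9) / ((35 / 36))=1.60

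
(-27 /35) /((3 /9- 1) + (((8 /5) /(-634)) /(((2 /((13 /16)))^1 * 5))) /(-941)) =966482280 /835231327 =1.16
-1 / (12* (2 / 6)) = -1 / 4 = -0.25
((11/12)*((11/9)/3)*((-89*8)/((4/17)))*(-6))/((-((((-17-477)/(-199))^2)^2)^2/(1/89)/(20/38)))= -25294663560123822754285/909709983476676064485504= -0.03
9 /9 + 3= 4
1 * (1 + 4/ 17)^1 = 21/ 17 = 1.24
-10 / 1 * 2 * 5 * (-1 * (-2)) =-200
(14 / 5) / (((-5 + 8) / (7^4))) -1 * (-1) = 33629 / 15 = 2241.93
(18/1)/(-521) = -18/521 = -0.03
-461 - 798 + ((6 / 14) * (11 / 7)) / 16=-987023 / 784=-1258.96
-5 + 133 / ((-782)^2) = -3057487 / 611524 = -5.00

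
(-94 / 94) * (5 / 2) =-2.50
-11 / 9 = -1.22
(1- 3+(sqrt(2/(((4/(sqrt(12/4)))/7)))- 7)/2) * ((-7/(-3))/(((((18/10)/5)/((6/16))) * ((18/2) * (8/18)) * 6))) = -1925/3456+175 * sqrt(14) * 3^(1/4)/6912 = -0.43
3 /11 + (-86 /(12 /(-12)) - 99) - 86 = -1086 /11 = -98.73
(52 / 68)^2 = 169 / 289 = 0.58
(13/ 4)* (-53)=-172.25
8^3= 512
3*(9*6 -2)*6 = 936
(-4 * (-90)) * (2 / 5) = 144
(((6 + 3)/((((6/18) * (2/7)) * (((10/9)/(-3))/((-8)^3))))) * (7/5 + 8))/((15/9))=92098944/125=736791.55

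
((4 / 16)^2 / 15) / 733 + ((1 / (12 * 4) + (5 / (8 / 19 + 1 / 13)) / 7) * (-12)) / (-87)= 97965781 / 488060720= 0.20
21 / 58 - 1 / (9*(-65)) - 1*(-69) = 2353513 / 33930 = 69.36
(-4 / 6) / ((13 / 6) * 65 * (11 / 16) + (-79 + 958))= -64 / 93679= -0.00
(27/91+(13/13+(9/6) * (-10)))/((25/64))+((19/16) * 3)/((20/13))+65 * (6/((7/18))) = 141245443/145600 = 970.09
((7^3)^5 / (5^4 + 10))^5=2411865032257058775038130904326570702735480588505508642005857943 / 103244904396875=23360620520174172529561420000000000000000000000000.00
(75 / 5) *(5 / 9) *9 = 75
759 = 759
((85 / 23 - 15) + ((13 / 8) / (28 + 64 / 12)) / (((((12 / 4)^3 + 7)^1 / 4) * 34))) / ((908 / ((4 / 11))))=-60111103 / 13278047200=-0.00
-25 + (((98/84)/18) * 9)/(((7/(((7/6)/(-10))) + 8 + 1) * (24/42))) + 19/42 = -420991/17136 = -24.57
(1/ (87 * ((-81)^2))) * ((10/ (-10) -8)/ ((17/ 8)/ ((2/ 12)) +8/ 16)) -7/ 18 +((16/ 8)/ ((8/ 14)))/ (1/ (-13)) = -154251787/ 3361419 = -45.89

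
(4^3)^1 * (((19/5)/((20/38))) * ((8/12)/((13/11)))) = 254144/975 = 260.66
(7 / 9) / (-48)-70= -30247 / 432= -70.02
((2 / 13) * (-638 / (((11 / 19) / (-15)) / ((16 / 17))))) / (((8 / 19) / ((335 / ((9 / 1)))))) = 140284600 / 663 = 211590.65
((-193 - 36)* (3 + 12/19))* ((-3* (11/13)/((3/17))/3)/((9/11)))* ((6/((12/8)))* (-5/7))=-216684380/15561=-13924.84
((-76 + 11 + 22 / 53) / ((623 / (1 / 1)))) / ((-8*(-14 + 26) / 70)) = 5705 / 75472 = 0.08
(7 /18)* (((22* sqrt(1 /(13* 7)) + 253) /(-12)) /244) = -0.03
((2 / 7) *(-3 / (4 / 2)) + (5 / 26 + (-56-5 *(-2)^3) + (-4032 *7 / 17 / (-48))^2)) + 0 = 62071413 / 52598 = 1180.11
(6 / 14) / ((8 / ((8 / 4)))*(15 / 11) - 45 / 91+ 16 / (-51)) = 21879 / 237199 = 0.09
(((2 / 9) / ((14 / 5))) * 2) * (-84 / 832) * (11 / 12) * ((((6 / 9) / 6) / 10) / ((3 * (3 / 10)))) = -55 / 303264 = -0.00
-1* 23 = -23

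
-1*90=-90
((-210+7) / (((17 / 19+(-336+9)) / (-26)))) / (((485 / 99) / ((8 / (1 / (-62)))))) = 1231061832 / 751265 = 1638.65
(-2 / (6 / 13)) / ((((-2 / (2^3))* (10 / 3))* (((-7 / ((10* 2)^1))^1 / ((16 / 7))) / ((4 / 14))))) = -3328 / 343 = -9.70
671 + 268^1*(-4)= -401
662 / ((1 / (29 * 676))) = 12977848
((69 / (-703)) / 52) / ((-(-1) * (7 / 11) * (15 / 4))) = -253 / 319865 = -0.00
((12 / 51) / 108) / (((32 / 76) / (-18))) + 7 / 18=181 / 612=0.30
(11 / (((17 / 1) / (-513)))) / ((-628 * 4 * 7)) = 5643 / 298928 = 0.02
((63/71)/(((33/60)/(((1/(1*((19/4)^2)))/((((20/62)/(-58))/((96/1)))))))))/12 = -28998144/281941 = -102.85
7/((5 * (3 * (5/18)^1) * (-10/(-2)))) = 42/125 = 0.34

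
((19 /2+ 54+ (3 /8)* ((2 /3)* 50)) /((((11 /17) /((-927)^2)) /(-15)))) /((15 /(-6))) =6661518408 /11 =605592582.55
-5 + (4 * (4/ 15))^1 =-59/ 15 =-3.93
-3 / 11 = -0.27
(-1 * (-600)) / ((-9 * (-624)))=25 / 234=0.11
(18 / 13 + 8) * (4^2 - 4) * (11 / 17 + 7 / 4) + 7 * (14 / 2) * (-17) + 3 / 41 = -5101172 / 9061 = -562.98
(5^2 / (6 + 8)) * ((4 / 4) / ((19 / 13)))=325 / 266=1.22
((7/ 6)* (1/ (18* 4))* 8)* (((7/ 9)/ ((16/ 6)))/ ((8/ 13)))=0.06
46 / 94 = 23 / 47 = 0.49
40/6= 20/3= 6.67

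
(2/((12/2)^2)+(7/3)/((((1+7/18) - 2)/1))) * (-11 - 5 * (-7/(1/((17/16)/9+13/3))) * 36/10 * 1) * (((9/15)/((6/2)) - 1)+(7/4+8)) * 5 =-92586.59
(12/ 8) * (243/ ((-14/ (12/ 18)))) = -243/ 14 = -17.36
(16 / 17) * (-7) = -112 / 17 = -6.59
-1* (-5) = 5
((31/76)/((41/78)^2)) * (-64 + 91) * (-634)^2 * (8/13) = 314905192992/31939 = 9859582.11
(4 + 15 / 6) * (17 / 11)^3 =63869 / 2662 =23.99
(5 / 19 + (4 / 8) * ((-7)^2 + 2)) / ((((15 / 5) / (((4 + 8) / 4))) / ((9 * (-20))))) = -88110 / 19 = -4637.37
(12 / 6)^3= 8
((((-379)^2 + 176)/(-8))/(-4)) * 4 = 143817/8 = 17977.12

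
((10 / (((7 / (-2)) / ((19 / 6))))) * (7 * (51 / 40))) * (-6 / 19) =51 / 2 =25.50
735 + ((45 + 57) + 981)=1818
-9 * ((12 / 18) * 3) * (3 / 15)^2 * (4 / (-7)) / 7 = 72 / 1225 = 0.06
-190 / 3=-63.33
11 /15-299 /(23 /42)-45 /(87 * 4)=-948989 /1740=-545.40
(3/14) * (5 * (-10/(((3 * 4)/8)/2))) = -100/7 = -14.29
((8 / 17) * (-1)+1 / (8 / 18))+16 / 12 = 635 / 204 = 3.11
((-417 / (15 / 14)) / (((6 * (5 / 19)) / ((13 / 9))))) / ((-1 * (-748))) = -240331 / 504900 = -0.48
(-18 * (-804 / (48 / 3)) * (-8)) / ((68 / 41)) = -74169 / 17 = -4362.88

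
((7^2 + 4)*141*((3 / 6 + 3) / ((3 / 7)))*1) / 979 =122059 / 1958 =62.34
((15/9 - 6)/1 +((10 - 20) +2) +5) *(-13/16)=143/24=5.96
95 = 95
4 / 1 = 4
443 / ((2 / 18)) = 3987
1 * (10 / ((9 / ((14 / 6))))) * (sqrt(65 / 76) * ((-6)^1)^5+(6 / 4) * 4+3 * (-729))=-10080 * sqrt(1235) / 19 - 50890 / 9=-24298.50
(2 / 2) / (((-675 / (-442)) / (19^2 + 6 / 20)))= 798473 / 3375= 236.58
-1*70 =-70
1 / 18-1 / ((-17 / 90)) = 1637 / 306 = 5.35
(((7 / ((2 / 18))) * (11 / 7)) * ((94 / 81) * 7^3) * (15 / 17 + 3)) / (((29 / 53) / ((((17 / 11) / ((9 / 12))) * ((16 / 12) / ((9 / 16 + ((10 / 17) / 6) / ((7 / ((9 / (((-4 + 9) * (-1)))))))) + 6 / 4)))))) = 377073.41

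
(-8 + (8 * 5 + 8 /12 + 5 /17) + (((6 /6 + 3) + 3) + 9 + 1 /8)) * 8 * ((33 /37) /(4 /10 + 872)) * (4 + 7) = 12116335 /2743698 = 4.42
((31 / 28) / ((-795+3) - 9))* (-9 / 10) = 31 / 24920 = 0.00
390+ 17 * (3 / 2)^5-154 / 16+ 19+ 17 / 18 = 152471 / 288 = 529.41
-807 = -807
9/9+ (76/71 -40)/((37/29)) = -77529/2627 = -29.51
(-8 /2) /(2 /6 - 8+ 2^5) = -12 /73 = -0.16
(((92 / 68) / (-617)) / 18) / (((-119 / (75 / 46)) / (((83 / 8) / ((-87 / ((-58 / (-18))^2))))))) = -60175 / 29117799648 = -0.00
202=202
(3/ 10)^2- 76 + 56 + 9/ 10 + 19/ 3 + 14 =1.32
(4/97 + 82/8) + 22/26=56177/5044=11.14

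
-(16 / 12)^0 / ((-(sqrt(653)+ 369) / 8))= 738 / 33877 - 2 * sqrt(653) / 33877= 0.02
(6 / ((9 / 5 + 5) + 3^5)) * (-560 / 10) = -1680 / 1249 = -1.35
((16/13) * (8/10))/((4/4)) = 64/65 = 0.98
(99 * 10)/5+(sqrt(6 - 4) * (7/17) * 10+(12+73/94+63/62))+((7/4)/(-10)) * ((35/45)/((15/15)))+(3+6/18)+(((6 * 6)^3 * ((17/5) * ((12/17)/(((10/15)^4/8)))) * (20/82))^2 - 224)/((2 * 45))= 70 * sqrt(2)/17+3995267197834161509/293906040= 13593688648.06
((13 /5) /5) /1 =13 /25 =0.52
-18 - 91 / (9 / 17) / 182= -18.94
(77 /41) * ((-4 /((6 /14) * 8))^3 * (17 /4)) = -448987 /35424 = -12.67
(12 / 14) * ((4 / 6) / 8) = 1 / 14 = 0.07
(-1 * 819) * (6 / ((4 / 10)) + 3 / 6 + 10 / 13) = -26649 / 2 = -13324.50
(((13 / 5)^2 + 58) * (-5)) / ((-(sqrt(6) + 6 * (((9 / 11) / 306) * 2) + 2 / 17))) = -4238542 / 522575 + 56614811 * sqrt(6) / 1045150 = 124.58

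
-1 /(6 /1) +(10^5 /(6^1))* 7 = 116666.50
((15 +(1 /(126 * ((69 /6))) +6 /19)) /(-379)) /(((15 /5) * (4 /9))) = -210839 /6956166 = -0.03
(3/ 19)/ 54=1/ 342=0.00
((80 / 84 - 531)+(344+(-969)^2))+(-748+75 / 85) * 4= 334075774 / 357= 935786.48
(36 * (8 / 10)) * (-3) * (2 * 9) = -1555.20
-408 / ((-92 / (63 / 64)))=3213 / 736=4.37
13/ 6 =2.17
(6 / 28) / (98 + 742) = 1 / 3920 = 0.00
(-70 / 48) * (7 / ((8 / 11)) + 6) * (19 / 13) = -83125 / 2496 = -33.30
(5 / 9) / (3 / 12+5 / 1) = 20 / 189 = 0.11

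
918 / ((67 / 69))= 63342 / 67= 945.40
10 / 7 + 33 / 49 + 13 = 740 / 49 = 15.10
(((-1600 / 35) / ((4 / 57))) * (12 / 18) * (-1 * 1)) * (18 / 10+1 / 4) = 890.29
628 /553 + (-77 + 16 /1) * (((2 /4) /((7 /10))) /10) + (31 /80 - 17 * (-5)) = 519289 /6320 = 82.17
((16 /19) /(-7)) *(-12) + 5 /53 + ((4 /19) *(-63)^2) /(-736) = 522245 /1297016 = 0.40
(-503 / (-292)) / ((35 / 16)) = 2012 / 2555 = 0.79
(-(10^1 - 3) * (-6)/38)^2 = 441/361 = 1.22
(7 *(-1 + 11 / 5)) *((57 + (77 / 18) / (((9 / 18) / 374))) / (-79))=-410354 / 1185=-346.29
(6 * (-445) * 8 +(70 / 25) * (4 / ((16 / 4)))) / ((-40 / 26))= 13882.18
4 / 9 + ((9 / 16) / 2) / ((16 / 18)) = 1753 / 2304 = 0.76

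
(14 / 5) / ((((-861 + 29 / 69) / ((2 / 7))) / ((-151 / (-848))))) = -10419 / 62942800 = -0.00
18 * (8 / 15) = 48 / 5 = 9.60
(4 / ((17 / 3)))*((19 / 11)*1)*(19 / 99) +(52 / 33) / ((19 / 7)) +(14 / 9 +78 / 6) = 5406385 / 351747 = 15.37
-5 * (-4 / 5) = 4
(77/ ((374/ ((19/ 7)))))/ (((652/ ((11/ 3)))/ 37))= 7733/ 66504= 0.12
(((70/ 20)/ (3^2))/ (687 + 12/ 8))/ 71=0.00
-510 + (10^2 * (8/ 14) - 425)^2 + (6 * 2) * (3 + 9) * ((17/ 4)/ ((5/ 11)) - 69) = 126219.28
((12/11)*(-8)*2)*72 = -13824/11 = -1256.73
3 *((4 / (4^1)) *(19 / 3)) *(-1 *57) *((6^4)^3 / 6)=-392909211648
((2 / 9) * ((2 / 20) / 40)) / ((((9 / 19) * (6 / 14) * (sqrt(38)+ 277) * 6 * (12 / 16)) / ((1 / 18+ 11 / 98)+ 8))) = 9478663 / 528328133550 - 34219 * sqrt(38) / 528328133550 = 0.00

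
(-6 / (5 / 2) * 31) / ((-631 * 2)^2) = -93 / 1990805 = -0.00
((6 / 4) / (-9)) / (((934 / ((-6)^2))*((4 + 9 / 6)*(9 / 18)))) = -12 / 5137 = -0.00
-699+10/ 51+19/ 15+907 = 53413/ 255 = 209.46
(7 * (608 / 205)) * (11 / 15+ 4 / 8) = 78736 / 3075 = 25.61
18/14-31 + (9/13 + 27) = -184/91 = -2.02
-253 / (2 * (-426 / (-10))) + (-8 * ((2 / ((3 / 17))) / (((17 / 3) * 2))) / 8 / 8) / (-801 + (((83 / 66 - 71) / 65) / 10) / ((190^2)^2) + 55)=-52756568820711572795 / 17767246289365960878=-2.97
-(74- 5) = -69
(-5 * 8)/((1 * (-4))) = 10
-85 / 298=-0.29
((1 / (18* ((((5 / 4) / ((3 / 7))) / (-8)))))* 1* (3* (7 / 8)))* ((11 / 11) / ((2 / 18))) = -3.60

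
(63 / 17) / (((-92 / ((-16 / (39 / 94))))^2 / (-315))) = -205.11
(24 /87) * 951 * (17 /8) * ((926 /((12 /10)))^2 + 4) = 28881057529 /87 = 331966178.49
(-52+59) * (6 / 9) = 14 / 3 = 4.67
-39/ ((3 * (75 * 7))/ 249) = -1079/ 175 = -6.17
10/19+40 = 770/19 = 40.53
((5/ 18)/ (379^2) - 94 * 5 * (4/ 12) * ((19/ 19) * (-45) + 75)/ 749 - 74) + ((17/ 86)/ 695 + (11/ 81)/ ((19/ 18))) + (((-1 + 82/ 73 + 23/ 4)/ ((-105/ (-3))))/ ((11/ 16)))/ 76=-1862243640488223122/ 23236544918064555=-80.14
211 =211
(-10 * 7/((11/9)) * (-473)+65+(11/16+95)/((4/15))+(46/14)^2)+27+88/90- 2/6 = 3888176129/141120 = 27552.27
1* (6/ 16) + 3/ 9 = 17/ 24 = 0.71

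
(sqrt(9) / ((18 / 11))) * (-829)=-9119 / 6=-1519.83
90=90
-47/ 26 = -1.81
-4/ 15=-0.27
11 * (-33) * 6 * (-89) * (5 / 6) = 161535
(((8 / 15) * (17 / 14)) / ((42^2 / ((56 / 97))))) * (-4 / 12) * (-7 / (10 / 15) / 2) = 34 / 91665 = 0.00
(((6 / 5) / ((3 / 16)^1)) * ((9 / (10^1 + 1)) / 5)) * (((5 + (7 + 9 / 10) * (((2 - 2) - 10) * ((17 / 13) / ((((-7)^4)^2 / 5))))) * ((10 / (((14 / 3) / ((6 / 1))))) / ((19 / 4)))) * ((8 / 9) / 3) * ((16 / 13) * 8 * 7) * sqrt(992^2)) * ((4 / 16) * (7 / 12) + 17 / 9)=356877461781217280 / 610855608363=584225.56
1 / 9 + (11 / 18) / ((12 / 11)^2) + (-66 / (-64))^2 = 140017 / 82944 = 1.69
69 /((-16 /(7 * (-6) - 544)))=20217 /8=2527.12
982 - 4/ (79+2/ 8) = 311278/ 317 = 981.95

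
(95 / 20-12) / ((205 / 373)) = -10817 / 820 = -13.19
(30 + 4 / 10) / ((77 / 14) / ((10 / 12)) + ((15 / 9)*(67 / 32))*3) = 4864 / 2731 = 1.78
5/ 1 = 5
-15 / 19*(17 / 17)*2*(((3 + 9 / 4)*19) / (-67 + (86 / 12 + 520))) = -945 / 2761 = -0.34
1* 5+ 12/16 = 23/4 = 5.75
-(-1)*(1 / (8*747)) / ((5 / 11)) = 11 / 29880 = 0.00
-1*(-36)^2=-1296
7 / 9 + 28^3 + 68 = 198187 / 9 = 22020.78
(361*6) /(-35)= -61.89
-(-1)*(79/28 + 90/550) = 4597/1540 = 2.99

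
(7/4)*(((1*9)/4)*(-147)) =-9261/16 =-578.81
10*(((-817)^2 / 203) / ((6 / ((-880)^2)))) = 2584517408000 / 609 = 4243870949.10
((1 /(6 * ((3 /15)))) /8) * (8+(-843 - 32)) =-1445 /16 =-90.31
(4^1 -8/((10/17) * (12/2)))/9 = 26/135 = 0.19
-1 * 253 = -253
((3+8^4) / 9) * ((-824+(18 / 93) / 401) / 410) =-20993311331 / 22935195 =-915.33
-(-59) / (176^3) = 59 / 5451776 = 0.00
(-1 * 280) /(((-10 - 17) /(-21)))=-1960 /9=-217.78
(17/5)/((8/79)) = 1343/40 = 33.58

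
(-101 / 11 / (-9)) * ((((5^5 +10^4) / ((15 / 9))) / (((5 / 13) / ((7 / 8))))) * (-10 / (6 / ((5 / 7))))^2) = 20515625 / 792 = 25903.57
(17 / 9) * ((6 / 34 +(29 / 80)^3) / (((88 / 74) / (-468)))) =-938244853 / 5632000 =-166.59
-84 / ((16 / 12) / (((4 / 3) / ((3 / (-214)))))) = 5992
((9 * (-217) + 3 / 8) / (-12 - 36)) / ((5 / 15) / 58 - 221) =-453009 / 2460992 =-0.18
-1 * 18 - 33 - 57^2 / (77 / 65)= -215112 / 77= -2793.66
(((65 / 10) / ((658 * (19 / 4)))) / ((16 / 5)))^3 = 274625 / 1000480076804096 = 0.00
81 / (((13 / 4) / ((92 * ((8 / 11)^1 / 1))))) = 238464 / 143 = 1667.58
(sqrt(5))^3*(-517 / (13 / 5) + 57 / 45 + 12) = -36188*sqrt(5) / 39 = -2074.84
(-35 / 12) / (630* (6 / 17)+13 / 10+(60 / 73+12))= -217175 / 17607918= -0.01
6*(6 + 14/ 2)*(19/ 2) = 741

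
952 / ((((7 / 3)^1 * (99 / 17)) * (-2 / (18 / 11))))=-6936 / 121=-57.32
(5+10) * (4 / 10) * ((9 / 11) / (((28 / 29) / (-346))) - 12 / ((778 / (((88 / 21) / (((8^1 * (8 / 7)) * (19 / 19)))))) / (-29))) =-105313413 / 59906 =-1757.98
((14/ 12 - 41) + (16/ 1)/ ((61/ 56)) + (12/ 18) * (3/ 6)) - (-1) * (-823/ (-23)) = 30785/ 2806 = 10.97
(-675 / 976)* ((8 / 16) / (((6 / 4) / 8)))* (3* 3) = -16.60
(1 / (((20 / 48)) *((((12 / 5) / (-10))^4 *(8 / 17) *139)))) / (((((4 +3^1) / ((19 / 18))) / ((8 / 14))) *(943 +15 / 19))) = 479453125 / 474860304576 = 0.00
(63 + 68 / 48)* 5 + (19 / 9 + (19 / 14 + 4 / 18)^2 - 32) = 1169620 / 3969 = 294.69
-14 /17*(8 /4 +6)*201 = -22512 /17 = -1324.24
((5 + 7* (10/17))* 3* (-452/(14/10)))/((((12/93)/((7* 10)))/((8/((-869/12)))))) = 7818696000/14773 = 529255.80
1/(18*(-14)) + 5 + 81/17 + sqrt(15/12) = sqrt(5)/2 + 41815/4284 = 10.88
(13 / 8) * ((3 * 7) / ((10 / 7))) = 1911 / 80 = 23.89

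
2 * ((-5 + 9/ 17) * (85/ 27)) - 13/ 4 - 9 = -4363/ 108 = -40.40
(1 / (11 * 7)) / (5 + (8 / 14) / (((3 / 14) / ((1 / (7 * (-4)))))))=3 / 1133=0.00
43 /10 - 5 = -7 /10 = -0.70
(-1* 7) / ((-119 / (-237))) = -237 / 17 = -13.94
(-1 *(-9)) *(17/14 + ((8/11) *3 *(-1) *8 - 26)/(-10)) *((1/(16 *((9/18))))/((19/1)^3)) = 38529/42251440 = 0.00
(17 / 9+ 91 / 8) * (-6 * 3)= -238.75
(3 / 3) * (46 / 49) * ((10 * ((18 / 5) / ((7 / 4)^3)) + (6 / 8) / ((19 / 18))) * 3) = 6680097 / 319333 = 20.92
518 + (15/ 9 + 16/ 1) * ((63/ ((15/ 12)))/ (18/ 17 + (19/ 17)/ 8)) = 1027642/ 815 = 1260.91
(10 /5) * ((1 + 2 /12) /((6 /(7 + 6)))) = 91 /18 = 5.06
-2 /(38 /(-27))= 27 /19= 1.42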